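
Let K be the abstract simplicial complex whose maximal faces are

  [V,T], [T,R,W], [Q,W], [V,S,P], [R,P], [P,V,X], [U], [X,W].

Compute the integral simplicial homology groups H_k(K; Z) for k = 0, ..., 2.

Order the vertices as P < Q < R < S < T < U < V < W < X. Listing each simplex with vertices in this order, K has dimension 2 with simplices:

  0-simplices (9): P, Q, R, S, T, U, V, W, X
  1-simplices (12): PR, PS, PV, PX, QW, RT, RW, SV, TV, TW, VX, WX
  2-simplices (3): PSV, PVX, RTW

Hence C_0 ≅ Z^9, C_1 ≅ Z^12, C_2 ≅ Z^3.

The boundary map ∂_1: C_1 → C_0 maps an edge to its endpoints' difference, ∂[p,q] = q − p.
This gives a 9×12 integer matrix of rank 7; reducing to Smith normal form yields diagonal entries (1,1,1,1,1,1,1).

The boundary map ∂_2: C_2 → C_1 sends each 2-simplex [p,q,r] to [q,r] − [p,r] + [p,q]. For instance
  ∂PSV = SV − PV + PS,
  ∂RTW = TW − RW + RT.
The resulting 12×3 matrix has rank 3, and its Smith normal form has invariant factors (1,1,1).

Reading off H_k = ker ∂_k / im ∂_{k+1}:

  H_0: rank C_0 − rank ∂_1 = 9 − 7 = 2, and the invariant factors of ∂_1 are all 1, so H_0 ≅ Z^2.
  H_1: rank ker ∂_1 − rank ∂_2 = (12 − 7) − 3 = 2, and the invariant factors of ∂_2 are all 1, so H_1 ≅ Z^2.
  H_2: rank ker ∂_2 − rank ∂_3 = (3 − 3) − 0 = 0, and there is no ∂_3, so H_2 ≅ 0.

H_0 ≅ Z^2,  H_1 ≅ Z^2,  H_2 = 0.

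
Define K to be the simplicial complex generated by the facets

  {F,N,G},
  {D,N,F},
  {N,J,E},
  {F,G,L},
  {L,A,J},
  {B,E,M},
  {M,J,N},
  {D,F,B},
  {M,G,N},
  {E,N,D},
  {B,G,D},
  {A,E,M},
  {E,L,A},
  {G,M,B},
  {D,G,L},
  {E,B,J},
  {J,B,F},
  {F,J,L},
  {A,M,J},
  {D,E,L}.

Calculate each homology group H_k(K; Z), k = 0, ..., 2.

Order the vertices as A < B < D < E < F < G < J < L < M < N. Listing each simplex with vertices in this order, K has dimension 2 with simplices:

  0-simplices (10): A, B, D, E, F, G, J, L, M, N
  1-simplices (30): AE, AJ, AL, AM, BD, BE, BF, BG, BJ, BM, DE, DF, DG, DL, DN, EJ, EL, EM, EN, FG, FJ, FL, FN, GL, GM, GN, JL, JM, JN, MN
  2-simplices (20): AEL, AEM, AJL, AJM, BDF, BDG, BEJ, BEM, BFJ, BGM, DEL, DEN, DFN, DGL, EJN, FGL, FGN, FJL, GMN, JMN

so the chain groups are C_0 ≅ Z^10, C_1 ≅ Z^30, C_2 ≅ Z^20.

Boundary ∂_1: C_1 → C_0 sends each edge [p,q] (with p < q) to q − p. For instance
  ∂BM = M − B.
The 10×30 boundary matrix has rank 9 and Smith normal form diag(1,1,1,1,1,1,1,1,1).

∂_2: C_2 → C_1 acts by ∂[p,q,r] = [q,r] − [p,r] + [p,q]. For instance
  ∂GMN = MN − GN + GM,
  ∂FGL = GL − FL + FG.
The resulting 30×20 matrix has rank 20, and its Smith normal form has invariant factors (1,1,1,1,1,1,1,1,1,1,1,1,1,1,1,1,1,1,1,2).

From H_k ≅ ker(∂_k) / im(∂_{k+1}) we obtain:

  H_0: rank C_0 − rank ∂_1 = 10 − 9 = 1, and the invariant factors of ∂_1 are all 1, so H_0 = Z.
  H_1: rank ker ∂_1 − rank ∂_2 = (30 − 9) − 20 = 1, and ∂_2 has invariant factor 2 > 1, so H_1 = Z ⊕ Z_2.
  H_2: rank ker ∂_2 − rank ∂_3 = (20 − 20) − 0 = 0, and there is no ∂_3, so H_2 = 0.

(K is a triangulation of the Klein bottle.)

H_0 ≅ Z,  H_1 ≅ Z ⊕ Z_2,  H_2 = 0.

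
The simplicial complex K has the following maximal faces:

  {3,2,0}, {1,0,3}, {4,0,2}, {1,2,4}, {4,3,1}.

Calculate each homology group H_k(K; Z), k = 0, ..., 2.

Take the total order 0 < 1 < 2 < 3 < 4 on the vertex set. Then K (dimension 2) consists of the simplices:

  0-simplices (5): [0], [1], [2], [3], [4]
  1-simplices (10): [0,1], [0,2], [0,3], [0,4], [1,2], [1,3], [1,4], [2,3], [2,4], [3,4]
  2-simplices (5): [0,1,3], [0,2,3], [0,2,4], [1,2,4], [1,3,4]

Hence C_0 ≅ Z^5, C_1 ≅ Z^10, C_2 ≅ Z^5.

∂_1: C_1 → C_0 sends each edge [p,q] (with p < q) to q − p. For instance
  ∂[1,3] = [3] − [1].
The resulting 5×10 matrix has rank 4, and its Smith normal form has invariant factors (1,1,1,1).

The boundary map ∂_2: C_2 → C_1 acts by ∂[p,q,r] = [q,r] − [p,r] + [p,q]. For instance
  ∂[0,1,3] = [1,3] − [0,3] + [0,1],
  ∂[0,2,3] = [2,3] − [0,3] + [0,2].
The resulting 10×5 matrix has rank 5, and its Smith normal form has invariant factors (1,1,1,1,1).

From H_k ≅ ker(∂_k) / im(∂_{k+1}) we obtain:

  H_0: rank C_0 − rank ∂_1 = 5 − 4 = 1, and the invariant factors of ∂_1 are all 1, so H_0 ≅ Z.
  H_1: rank ker ∂_1 − rank ∂_2 = (10 − 4) − 5 = 1, and the invariant factors of ∂_2 are all 1, so H_1 ≅ Z.
  H_2: rank ker ∂_2 − rank ∂_3 = (5 − 5) − 0 = 0, and there is no ∂_3, so H_2 ≅ 0.

As a check, the Euler characteristic is 5 − 10 + 5 = 0, which agrees with 1 − 1 + 0 = 0.

H_0 ≅ Z,  H_1 ≅ Z,  H_2 = 0.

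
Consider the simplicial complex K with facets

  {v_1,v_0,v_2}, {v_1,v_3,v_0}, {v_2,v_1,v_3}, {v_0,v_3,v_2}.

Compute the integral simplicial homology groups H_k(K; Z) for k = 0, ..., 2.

H_0 = Z,  H_1 = 0,  H_2 = Z.

We work with the vertex ordering v_0 < v_1 < v_2 < v_3. The simplices of K, each written with vertices in increasing order, are:

  0-simplices (4): [v_0], [v_1], [v_2], [v_3]
  1-simplices (6): [v_0,v_1], [v_0,v_2], [v_0,v_3], [v_1,v_2], [v_1,v_3], [v_2,v_3]
  2-simplices (4): [v_0,v_1,v_2], [v_0,v_1,v_3], [v_0,v_2,v_3], [v_1,v_2,v_3]

so the chain groups are C_0 ≅ Z^4, C_1 ≅ Z^6, C_2 ≅ Z^4.

The boundary map ∂_1: C_1 → C_0 sends each edge [p,q] (with p < q) to q − p. For instance
  ∂[v_1,v_3] = [v_3] − [v_1].
This gives a 4×6 integer matrix of rank 3; reducing to Smith normal form yields diagonal entries (1,1,1).

∂_2: C_2 → C_1 sends each 2-simplex [p,q,r] to [q,r] − [p,r] + [p,q]. For instance
  ∂[v_0,v_2,v_3] = [v_2,v_3] − [v_0,v_3] + [v_0,v_2],
  ∂[v_1,v_2,v_3] = [v_2,v_3] − [v_1,v_3] + [v_1,v_2].
The resulting 6×4 matrix has rank 3, and its Smith normal form has invariant factors (1,1,1).

Computing H_k = (kernel of ∂_k) / (image of ∂_{k+1}):

  H_0: rank C_0 − rank ∂_1 = 4 − 3 = 1, and the invariant factors of ∂_1 are all 1, so H_0 ≅ Z.
  H_1: rank ker ∂_1 − rank ∂_2 = (6 − 3) − 3 = 0, and the invariant factors of ∂_2 are all 1, so H_1 ≅ 0.
  H_2: rank ker ∂_2 − rank ∂_3 = (4 − 3) − 0 = 1, and there is no ∂_3, so H_2 ≅ Z.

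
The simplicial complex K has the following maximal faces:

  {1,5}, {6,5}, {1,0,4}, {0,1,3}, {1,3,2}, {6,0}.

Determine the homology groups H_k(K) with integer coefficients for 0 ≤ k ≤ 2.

K has 7 vertices, 10 edges, 3 triangles.
rank ∂_0 = 0, rank ∂_1 = 6 ⇒ b_0 = 7 − 0 − 6 = 1; all invariant factors of ∂_1 are 1 so no torsion. So H_0 = Z.
rank ∂_1 = 6, rank ∂_2 = 3 ⇒ b_1 = 10 − 6 − 3 = 1; all invariant factors of ∂_2 are 1 so no torsion. So H_1 = Z.
rank ∂_2 = 3, rank ∂_3 = 0 ⇒ b_2 = 3 − 3 − 0 = 0. So H_2 = 0.

H_0 ≅ Z,  H_1 ≅ Z,  H_2 = 0.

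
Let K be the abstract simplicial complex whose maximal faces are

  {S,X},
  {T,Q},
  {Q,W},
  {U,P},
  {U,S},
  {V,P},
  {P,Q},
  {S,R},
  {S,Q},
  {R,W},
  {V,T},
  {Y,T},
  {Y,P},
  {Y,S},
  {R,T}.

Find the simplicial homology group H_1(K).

Take the total order P < Q < R < S < T < U < V < W < X < Y on the vertex set. Then K (dimension 1) consists of the simplices:

  0-simplices (10): P, Q, R, S, T, U, V, W, X, Y
  1-simplices (15): PQ, PU, PV, PY, QS, QT, QW, RS, RT, RW, SU, SX, SY, TV, TY

so the chain groups are C_0 ≅ Z^10, C_1 ≅ Z^15.

The boundary map ∂_1: C_1 → C_0 sends each edge [p,q] (with p < q) to q − p. For instance
  ∂PQ = Q − P.
The resulting 10×15 matrix has rank 9, and its Smith normal form has invariant factors (1,1,1,1,1,1,1,1,1).

Computing H_k = (kernel of ∂_k) / (image of ∂_{k+1}):

  H_1: rank ker ∂_1 − rank ∂_2 = (15 − 9) − 0 = 6, and there is no ∂_2, so H_1 ≅ Z^6.

H_1 = Z^6.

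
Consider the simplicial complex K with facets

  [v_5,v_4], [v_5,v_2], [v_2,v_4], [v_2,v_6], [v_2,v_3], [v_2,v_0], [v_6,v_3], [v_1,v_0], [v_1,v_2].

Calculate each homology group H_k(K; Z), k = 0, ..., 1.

H_0 ≅ Z,  H_1 ≅ Z^3.

Order the vertices as v_0 < v_1 < v_2 < v_3 < v_4 < v_5 < v_6. Listing each simplex with vertices in this order, K has dimension 1 with simplices:

  0-simplices (7): [v_0], [v_1], [v_2], [v_3], [v_4], [v_5], [v_6]
  1-simplices (9): [v_0,v_1], [v_0,v_2], [v_1,v_2], [v_2,v_3], [v_2,v_4], [v_2,v_5], [v_2,v_6], [v_3,v_6], [v_4,v_5]

Hence C_0 ≅ Z^7, C_1 ≅ Z^9.

The boundary map ∂_1: C_1 → C_0 sends each edge [p,q] (with p < q) to q − p.
This gives a 7×9 integer matrix of rank 6; reducing to Smith normal form yields diagonal entries (1,1,1,1,1,1).

Reading off H_k = ker ∂_k / im ∂_{k+1}:

  H_0: rank C_0 − rank ∂_1 = 7 − 6 = 1, and the invariant factors of ∂_1 are all 1, so H_0 ≅ Z.
  H_1: rank ker ∂_1 − rank ∂_2 = (9 − 6) − 0 = 3, and there is no ∂_2, so H_1 ≅ Z^3.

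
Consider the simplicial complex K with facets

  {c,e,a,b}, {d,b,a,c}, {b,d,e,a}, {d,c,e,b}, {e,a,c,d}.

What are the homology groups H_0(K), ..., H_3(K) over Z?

K has 5 vertices, 10 edges, 10 triangles, 5 3-simplices.
rank ∂_0 = 0, rank ∂_1 = 4 ⇒ b_0 = 5 − 0 − 4 = 1; all invariant factors of ∂_1 are 1 so no torsion. So H_0 = Z.
rank ∂_1 = 4, rank ∂_2 = 6 ⇒ b_1 = 10 − 4 − 6 = 0; all invariant factors of ∂_2 are 1 so no torsion. So H_1 = 0.
rank ∂_2 = 6, rank ∂_3 = 4 ⇒ b_2 = 10 − 6 − 4 = 0; all invariant factors of ∂_3 are 1 so no torsion. So H_2 = 0.
rank ∂_3 = 4, rank ∂_4 = 0 ⇒ b_3 = 5 − 4 − 0 = 1. So H_3 = Z.

H_0 = Z,  H_1 = 0,  H_2 = 0,  H_3 = Z.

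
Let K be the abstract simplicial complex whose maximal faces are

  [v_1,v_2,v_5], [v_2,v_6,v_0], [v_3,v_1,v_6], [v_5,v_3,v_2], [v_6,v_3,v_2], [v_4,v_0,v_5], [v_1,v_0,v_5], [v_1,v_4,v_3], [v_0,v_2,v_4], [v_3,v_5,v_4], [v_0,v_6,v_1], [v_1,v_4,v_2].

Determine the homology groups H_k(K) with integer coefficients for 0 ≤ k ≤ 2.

Order the vertices as v_0 < v_1 < v_2 < v_3 < v_4 < v_5 < v_6. Listing each simplex with vertices in this order, K has dimension 2 with simplices:

  0-simplices (7): [v_0], [v_1], [v_2], [v_3], [v_4], [v_5], [v_6]
  1-simplices (18): (18 of them)
  2-simplices (12): (12 of them)

Hence C_0 ≅ Z^7, C_1 ≅ Z^18, C_2 ≅ Z^12.

The boundary map ∂_1: C_1 → C_0 is given by ∂[p,q] = [q] − [p]. For instance
  ∂[v_0,v_5] = [v_5] − [v_0].
As a 7×18 matrix over Z this has rank 6, with invariant factors (1,1,1,1,1,1).

∂_2: C_2 → C_1 acts by ∂[p,q,r] = [q,r] − [p,r] + [p,q]. For instance
  ∂[v_3,v_4,v_5] = [v_4,v_5] − [v_3,v_5] + [v_3,v_4],
  ∂[v_1,v_3,v_6] = [v_3,v_6] − [v_1,v_6] + [v_1,v_3].
The 18×12 boundary matrix has rank 12 and Smith normal form diag(1,1,1,1,1,1,1,1,1,1,1,2).

Now H_k = ker ∂_k / im ∂_{k+1}, so:

  H_0: rank C_0 − rank ∂_1 = 7 − 6 = 1, and the invariant factors of ∂_1 are all 1, so H_0 = Z.
  H_1: rank ker ∂_1 − rank ∂_2 = (18 − 6) − 12 = 0, and ∂_2 has invariant factor 2 > 1, so H_1 = Z/2Z.
  H_2: rank ker ∂_2 − rank ∂_3 = (12 − 12) − 0 = 0, and there is no ∂_3, so H_2 = 0.

As a check, the Euler characteristic is 7 − 18 + 12 = 1, which agrees with 1 − 0 + 0 = 1.

H_0 = Z,  H_1 = Z/2Z,  H_2 = 0.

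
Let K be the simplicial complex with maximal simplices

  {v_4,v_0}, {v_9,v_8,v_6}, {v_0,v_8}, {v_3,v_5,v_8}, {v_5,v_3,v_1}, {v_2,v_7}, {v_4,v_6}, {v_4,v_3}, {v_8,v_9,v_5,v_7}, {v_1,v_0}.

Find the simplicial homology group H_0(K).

Fix the vertex order v_0 < v_1 < v_2 < v_3 < v_4 < v_5 < v_6 < v_7 < v_8 < v_9 and write every simplex with vertices in increasing order. Then dim K = 3 and the simplices of K are:

  0-simplices (10): [v_0], [v_1], [v_2], [v_3], [v_4], [v_5], [v_6], [v_7], [v_8], [v_9]
  1-simplices (18): (18 of them)
  2-simplices (7): [v_1,v_3,v_5], [v_3,v_5,v_8], [v_5,v_7,v_8], [v_5,v_7,v_9], [v_5,v_8,v_9], [v_6,v_8,v_9], [v_7,v_8,v_9]
  3-simplices (1): [v_5,v_7,v_8,v_9]

Hence C_0 ≅ Z^10, C_1 ≅ Z^18, C_2 ≅ Z^7, C_3 ≅ Z^1.

∂_1: C_1 → C_0 is given by ∂[p,q] = [q] − [p]. For instance
  ∂[v_5,v_7] = [v_7] − [v_5].
This gives a 10×18 integer matrix of rank 9; reducing to Smith normal form yields diagonal entries (1,1,1,1,1,1,1,1,1).

The boundary map ∂_2: C_2 → C_1 acts by ∂[p,q,r] = [q,r] − [p,r] + [p,q]. For instance
  ∂[v_7,v_8,v_9] = [v_8,v_9] − [v_7,v_9] + [v_7,v_8],
  ∂[v_1,v_3,v_5] = [v_3,v_5] − [v_1,v_5] + [v_1,v_3].
This gives a 18×7 integer matrix of rank 6; reducing to Smith normal form yields diagonal entries (1,1,1,1,1,1).

∂_3: C_3 → C_2 sends each 3-simplex σ to the alternating sum Σ_i (−1)^i (σ with its i-th vertex removed). For instance
  ∂[v_5,v_7,v_8,v_9] = [v_7,v_8,v_9] − [v_5,v_8,v_9] + [v_5,v_7,v_9] − [v_5,v_7,v_8].
The 7×1 boundary matrix has rank 1 and Smith normal form diag(1).

Reading off H_k = ker ∂_k / im ∂_{k+1}:

  H_0: rank C_0 − rank ∂_1 = 10 − 9 = 1, and the invariant factors of ∂_1 are all 1, so H_0 ≅ Z.

H_0 ≅ Z.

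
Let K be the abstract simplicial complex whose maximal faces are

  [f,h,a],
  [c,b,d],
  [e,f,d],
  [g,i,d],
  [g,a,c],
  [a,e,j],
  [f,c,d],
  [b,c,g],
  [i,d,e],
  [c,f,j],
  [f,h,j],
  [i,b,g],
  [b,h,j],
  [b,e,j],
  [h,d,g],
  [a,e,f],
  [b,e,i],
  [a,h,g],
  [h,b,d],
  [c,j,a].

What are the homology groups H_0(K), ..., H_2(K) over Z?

Fix the vertex order a < b < c < d < e < f < g < h < i < j and write every simplex with vertices in increasing order. Then dim K = 2 and the simplices of K are:

  0-simplices (10): a, b, c, d, e, f, g, h, i, j
  1-simplices (30): ac, ae, af, ag, ah, aj, bc, bd, be, bg, bh, bi, bj, cd, cf, cg, cj, de, df, dg, dh, di, ef, ei, ej, fh, fj, gh, gi, hj
  2-simplices (20): acg, acj, aef, aej, afh, agh, bcd, bcg, bdh, bei, bej, bgi, bhj, cdf, cfj, def, dei, dgh, dgi, fhj

giving chain groups C_0 ≅ Z^10, C_1 ≅ Z^30, C_2 ≅ Z^20.

Boundary ∂_1: C_1 → C_0 is given by ∂[p,q] = [q] − [p]. For instance
  ∂hj = j − h.
The 10×30 boundary matrix has rank 9 and Smith normal form diag(1,1,1,1,1,1,1,1,1).

The boundary map ∂_2: C_2 → C_1 acts by ∂[p,q,r] = [q,r] − [p,r] + [p,q]. For instance
  ∂bhj = hj − bj + bh,
  ∂dgi = gi − di + dg.
The 30×20 boundary matrix has rank 20 and Smith normal form diag(1,1,1,1,1,1,1,1,1,1,1,1,1,1,1,1,1,1,1,2).

From H_k ≅ ker(∂_k) / im(∂_{k+1}) we obtain:

  H_0: rank C_0 − rank ∂_1 = 10 − 9 = 1, and the invariant factors of ∂_1 are all 1, so H_0 ≅ Z.
  H_1: rank ker ∂_1 − rank ∂_2 = (30 − 9) − 20 = 1, and ∂_2 has invariant factor 2 > 1, so H_1 ≅ Z ⊕ Z_2.
  H_2: rank ker ∂_2 − rank ∂_3 = (20 − 20) − 0 = 0, and there is no ∂_3, so H_2 ≅ 0.

As a check, the Euler characteristic is 10 − 30 + 20 = 0, which agrees with 1 − 1 + 0 = 0.

H_0 = Z,  H_1 = Z ⊕ Z_2,  H_2 = 0.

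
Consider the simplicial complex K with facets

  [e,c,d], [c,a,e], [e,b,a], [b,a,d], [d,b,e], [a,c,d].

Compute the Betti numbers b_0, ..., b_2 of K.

b_0 = 1, b_1 = 0, b_2 = 1.

Fix the vertex order a < b < c < d < e and write every simplex with vertices in increasing order. Then dim K = 2 and the simplices of K are:

  0-simplices (5): a, b, c, d, e
  1-simplices (9): ab, ac, ad, ae, bd, be, cd, ce, de
  2-simplices (6): abd, abe, acd, ace, bde, cde

giving chain groups C_0 ≅ Z^5, C_1 ≅ Z^9, C_2 ≅ Z^6.

∂_1: C_1 → C_0 is given by ∂[p,q] = [q] − [p]. For instance
  ∂ab = b − a.
This gives a 5×9 integer matrix of rank 4; reducing to Smith normal form yields diagonal entries (1,1,1,1).

∂_2: C_2 → C_1 maps a triangle to the signed sum of its edges. For instance
  ∂abd = bd − ad + ab,
  ∂bde = de − be + bd.
The resulting 9×6 matrix has rank 5, and its Smith normal form has invariant factors (1,1,1,1,1).

Computing H_k = (kernel of ∂_k) / (image of ∂_{k+1}):

  H_0: rank C_0 − rank ∂_1 = 5 − 4 = 1, and the invariant factors of ∂_1 are all 1, so H_0 = Z.
  H_1: rank ker ∂_1 − rank ∂_2 = (9 − 4) − 5 = 0, and the invariant factors of ∂_2 are all 1, so H_1 = 0.
  H_2: rank ker ∂_2 − rank ∂_3 = (6 − 5) − 0 = 1, and there is no ∂_3, so H_2 = Z.

As a check, the Euler characteristic is 5 − 9 + 6 = 2, which agrees with 1 − 0 + 1 = 2.
(K is a triangulation of the 2-sphere S^2.)

Hence the Betti numbers are b_0 = 1, b_1 = 0, b_2 = 1.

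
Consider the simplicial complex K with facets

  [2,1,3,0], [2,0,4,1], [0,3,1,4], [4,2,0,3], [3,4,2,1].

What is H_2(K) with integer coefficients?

H_2 ≅ 0.

We work with the vertex ordering 0 < 1 < 2 < 3 < 4. The simplices of K, each written with vertices in increasing order, are:

  0-simplices (5): [0], [1], [2], [3], [4]
  1-simplices (10): [0,1], [0,2], [0,3], [0,4], [1,2], [1,3], [1,4], [2,3], [2,4], [3,4]
  2-simplices (10): [0,1,2], [0,1,3], [0,1,4], [0,2,3], [0,2,4], [0,3,4], [1,2,3], [1,2,4], [1,3,4], [2,3,4]
  3-simplices (5): [0,1,2,3], [0,1,2,4], [0,1,3,4], [0,2,3,4], [1,2,3,4]

Hence C_0 ≅ Z^5, C_1 ≅ Z^10, C_2 ≅ Z^10, C_3 ≅ Z^5.

The boundary map ∂_1: C_1 → C_0 maps an edge to its endpoints' difference, ∂[p,q] = q − p.
As a 5×10 matrix over Z this has rank 4, with invariant factors (1,1,1,1).

∂_2: C_2 → C_1 maps a triangle to the signed sum of its edges. For instance
  ∂[0,1,3] = [1,3] − [0,3] + [0,1],
  ∂[0,2,4] = [2,4] − [0,4] + [0,2].
The 10×10 boundary matrix has rank 6 and Smith normal form diag(1,1,1,1,1,1).

∂_3: C_3 → C_2 sends each 3-simplex σ to the alternating sum Σ_i (−1)^i (σ with its i-th vertex removed). For instance
  ∂[0,1,2,4] = [1,2,4] − [0,2,4] + [0,1,4] − [0,1,2],
  ∂[1,2,3,4] = [2,3,4] − [1,3,4] + [1,2,4] − [1,2,3].
This gives a 10×5 integer matrix of rank 4; reducing to Smith normal form yields diagonal entries (1,1,1,1).

Now H_k = ker ∂_k / im ∂_{k+1}, so:

  H_2: rank ker ∂_2 − rank ∂_3 = (10 − 6) − 4 = 0, and the invariant factors of ∂_3 are all 1, so H_2 = 0.

(K is a triangulation of the 3-sphere S^3.)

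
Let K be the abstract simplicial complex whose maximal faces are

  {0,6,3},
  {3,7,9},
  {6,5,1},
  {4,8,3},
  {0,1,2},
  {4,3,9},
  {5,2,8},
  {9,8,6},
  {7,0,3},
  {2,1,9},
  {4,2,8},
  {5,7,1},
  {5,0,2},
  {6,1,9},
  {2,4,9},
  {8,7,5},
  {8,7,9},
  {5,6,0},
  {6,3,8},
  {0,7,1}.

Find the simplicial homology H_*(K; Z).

H_0 = Z,  H_1 = Z × Z/2,  H_2 = 0.

Order the vertices as 0 < 1 < 2 < 3 < 4 < 5 < 6 < 7 < 8 < 9. Listing each simplex with vertices in this order, K has dimension 2 with simplices:

  0-simplices (10): [0], [1], [2], [3], [4], [5], [6], [7], [8], [9]
  1-simplices (30): (30 of them)
  2-simplices (20): (20 of them)

Hence C_0 ≅ Z^10, C_1 ≅ Z^30, C_2 ≅ Z^20.

Boundary ∂_1: C_1 → C_0 sends each edge [p,q] (with p < q) to q − p. For instance
  ∂[6,9] = [9] − [6].
This gives a 10×30 integer matrix of rank 9; reducing to Smith normal form yields diagonal entries (1,1,1,1,1,1,1,1,1).

The boundary map ∂_2: C_2 → C_1 maps a triangle to the signed sum of its edges. For instance
  ∂[3,6,8] = [6,8] − [3,8] + [3,6],
  ∂[7,8,9] = [8,9] − [7,9] + [7,8].
The 30×20 boundary matrix has rank 20 and Smith normal form diag(1,1,1,1,1,1,1,1,1,1,1,1,1,1,1,1,1,1,1,2).

Computing H_k = (kernel of ∂_k) / (image of ∂_{k+1}):

  H_0: rank C_0 − rank ∂_1 = 10 − 9 = 1, and the invariant factors of ∂_1 are all 1, so H_0 = Z.
  H_1: rank ker ∂_1 − rank ∂_2 = (30 − 9) − 20 = 1, and ∂_2 has invariant factor 2 > 1, so H_1 = Z × Z/2.
  H_2: rank ker ∂_2 − rank ∂_3 = (20 − 20) − 0 = 0, and there is no ∂_3, so H_2 = 0.

(K is a triangulation of the Klein bottle.)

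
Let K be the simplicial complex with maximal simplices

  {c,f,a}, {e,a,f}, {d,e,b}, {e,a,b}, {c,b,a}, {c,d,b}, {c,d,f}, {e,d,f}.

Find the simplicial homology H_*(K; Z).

Order the vertices as a < b < c < d < e < f. Listing each simplex with vertices in this order, K has dimension 2 with simplices:

  0-simplices (6): a, b, c, d, e, f
  1-simplices (12): ab, ac, ae, af, bc, bd, be, cd, cf, de, df, ef
  2-simplices (8): abc, abe, acf, aef, bcd, bde, cdf, def

so the chain groups are C_0 ≅ Z^6, C_1 ≅ Z^12, C_2 ≅ Z^8.

Boundary ∂_1: C_1 → C_0 maps an edge to its endpoints' difference, ∂[p,q] = q − p. For instance
  ∂ab = b − a.
The 6×12 boundary matrix has rank 5 and Smith normal form diag(1,1,1,1,1).

Boundary ∂_2: C_2 → C_1 maps a triangle to the signed sum of its edges. For instance
  ∂bcd = cd − bd + bc,
  ∂cdf = df − cf + cd.
The resulting 12×8 matrix has rank 7, and its Smith normal form has invariant factors (1,1,1,1,1,1,1).

Computing H_k = (kernel of ∂_k) / (image of ∂_{k+1}):

  H_0: rank C_0 − rank ∂_1 = 6 − 5 = 1, and the invariant factors of ∂_1 are all 1, so H_0 ≅ Z.
  H_1: rank ker ∂_1 − rank ∂_2 = (12 − 5) − 7 = 0, and the invariant factors of ∂_2 are all 1, so H_1 ≅ 0.
  H_2: rank ker ∂_2 − rank ∂_3 = (8 − 7) − 0 = 1, and there is no ∂_3, so H_2 ≅ Z.

As a check, the Euler characteristic is 6 − 12 + 8 = 2, which agrees with 1 − 0 + 1 = 2.

H_0 ≅ Z,  H_1 = 0,  H_2 ≅ Z.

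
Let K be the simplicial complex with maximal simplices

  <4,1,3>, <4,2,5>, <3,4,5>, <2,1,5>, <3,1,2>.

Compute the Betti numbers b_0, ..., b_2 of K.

We work with the vertex ordering 1 < 2 < 3 < 4 < 5. The simplices of K, each written with vertices in increasing order, are:

  0-simplices (5): [1], [2], [3], [4], [5]
  1-simplices (10): [1,2], [1,3], [1,4], [1,5], [2,3], [2,4], [2,5], [3,4], [3,5], [4,5]
  2-simplices (5): [1,2,3], [1,2,5], [1,3,4], [2,4,5], [3,4,5]

Hence C_0 ≅ Z^5, C_1 ≅ Z^10, C_2 ≅ Z^5.

Boundary ∂_1: C_1 → C_0 sends each edge [p,q] (with p < q) to q − p.
This gives a 5×10 integer matrix of rank 4; reducing to Smith normal form yields diagonal entries (1,1,1,1).

∂_2: C_2 → C_1 maps a triangle to the signed sum of its edges. For instance
  ∂[1,2,3] = [2,3] − [1,3] + [1,2],
  ∂[1,3,4] = [3,4] − [1,4] + [1,3].
As a 10×5 matrix over Z this has rank 5, with invariant factors (1,1,1,1,1).

Computing H_k = (kernel of ∂_k) / (image of ∂_{k+1}):

  H_0: rank C_0 − rank ∂_1 = 5 − 4 = 1, and the invariant factors of ∂_1 are all 1, so H_0 = Z.
  H_1: rank ker ∂_1 − rank ∂_2 = (10 − 4) − 5 = 1, and the invariant factors of ∂_2 are all 1, so H_1 = Z.
  H_2: rank ker ∂_2 − rank ∂_3 = (5 − 5) − 0 = 0, and there is no ∂_3, so H_2 = 0.

As a check, the Euler characteristic is 5 − 10 + 5 = 0, which agrees with 1 − 1 + 0 = 0.
(K is a triangulation of the Möbius band.)

Hence the Betti numbers are b_0 = 1, b_1 = 1, b_2 = 0.

b_0 = 1, b_1 = 1, b_2 = 0.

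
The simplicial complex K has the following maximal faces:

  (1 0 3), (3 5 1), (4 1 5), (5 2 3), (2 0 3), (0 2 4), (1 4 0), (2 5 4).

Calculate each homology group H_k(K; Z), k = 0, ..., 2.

Take the total order 0 < 1 < 2 < 3 < 4 < 5 on the vertex set. Then K (dimension 2) consists of the simplices:

  0-simplices (6): [0], [1], [2], [3], [4], [5]
  1-simplices (12): [0,1], [0,2], [0,3], [0,4], [1,3], [1,4], [1,5], [2,3], [2,4], [2,5], [3,5], [4,5]
  2-simplices (8): [0,1,3], [0,1,4], [0,2,3], [0,2,4], [1,3,5], [1,4,5], [2,3,5], [2,4,5]

so the chain groups are C_0 ≅ Z^6, C_1 ≅ Z^12, C_2 ≅ Z^8.

Boundary ∂_1: C_1 → C_0 sends each edge [p,q] (with p < q) to q − p.
The 6×12 boundary matrix has rank 5 and Smith normal form diag(1,1,1,1,1).

Boundary ∂_2: C_2 → C_1 maps a triangle to the signed sum of its edges. For instance
  ∂[1,4,5] = [4,5] − [1,5] + [1,4],
  ∂[2,3,5] = [3,5] − [2,5] + [2,3].
This gives a 12×8 integer matrix of rank 7; reducing to Smith normal form yields diagonal entries (1,1,1,1,1,1,1).

From H_k ≅ ker(∂_k) / im(∂_{k+1}) we obtain:

  H_0: rank C_0 − rank ∂_1 = 6 − 5 = 1, and the invariant factors of ∂_1 are all 1, so H_0 ≅ Z.
  H_1: rank ker ∂_1 − rank ∂_2 = (12 − 5) − 7 = 0, and the invariant factors of ∂_2 are all 1, so H_1 ≅ 0.
  H_2: rank ker ∂_2 − rank ∂_3 = (8 − 7) − 0 = 1, and there is no ∂_3, so H_2 ≅ Z.

H_0 ≅ Z,  H_1 = 0,  H_2 ≅ Z.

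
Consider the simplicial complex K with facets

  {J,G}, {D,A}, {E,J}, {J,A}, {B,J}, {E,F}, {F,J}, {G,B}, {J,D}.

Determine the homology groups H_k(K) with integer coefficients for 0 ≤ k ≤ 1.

H_0 = Z,  H_1 = Z^3.

Take the total order A < B < D < E < F < G < J on the vertex set. Then K (dimension 1) consists of the simplices:

  0-simplices (7): A, B, D, E, F, G, J
  1-simplices (9): AD, AJ, BG, BJ, DJ, EF, EJ, FJ, GJ

Hence C_0 ≅ Z^7, C_1 ≅ Z^9.

Boundary ∂_1: C_1 → C_0 maps an edge to its endpoints' difference, ∂[p,q] = q − p.
The 7×9 boundary matrix has rank 6 and Smith normal form diag(1,1,1,1,1,1).

Reading off H_k = ker ∂_k / im ∂_{k+1}:

  H_0: rank C_0 − rank ∂_1 = 7 − 6 = 1, and the invariant factors of ∂_1 are all 1, so H_0 = Z.
  H_1: rank ker ∂_1 − rank ∂_2 = (9 − 6) − 0 = 3, and there is no ∂_2, so H_1 = Z^3.

As a check, the Euler characteristic is 7 − 9 = -2, which agrees with 1 − 3 = -2.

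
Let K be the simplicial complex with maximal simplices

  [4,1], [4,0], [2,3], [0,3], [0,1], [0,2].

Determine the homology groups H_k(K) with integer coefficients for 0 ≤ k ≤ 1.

Take the total order 0 < 1 < 2 < 3 < 4 on the vertex set. Then K (dimension 1) consists of the simplices:

  0-simplices (5): [0], [1], [2], [3], [4]
  1-simplices (6): [0,1], [0,2], [0,3], [0,4], [1,4], [2,3]

so the chain groups are C_0 ≅ Z^5, C_1 ≅ Z^6.

The boundary map ∂_1: C_1 → C_0 maps an edge to its endpoints' difference, ∂[p,q] = q − p.
This gives a 5×6 integer matrix of rank 4; reducing to Smith normal form yields diagonal entries (1,1,1,1).

Computing H_k = (kernel of ∂_k) / (image of ∂_{k+1}):

  H_0: rank C_0 − rank ∂_1 = 5 − 4 = 1, and the invariant factors of ∂_1 are all 1, so H_0 ≅ Z.
  H_1: rank ker ∂_1 − rank ∂_2 = (6 − 4) − 0 = 2, and there is no ∂_2, so H_1 ≅ Z^2.

(K is a triangulation of a wedge of 2 circles.)

H_0 ≅ Z,  H_1 ≅ Z^2.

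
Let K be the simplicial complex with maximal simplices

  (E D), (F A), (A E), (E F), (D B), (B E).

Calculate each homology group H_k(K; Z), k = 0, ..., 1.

Take the total order A < B < D < E < F on the vertex set. Then K (dimension 1) consists of the simplices:

  0-simplices (5): A, B, D, E, F
  1-simplices (6): AE, AF, BD, BE, DE, EF

Hence C_0 ≅ Z^5, C_1 ≅ Z^6.

The boundary map ∂_1: C_1 → C_0 is given by ∂[p,q] = [q] − [p]. For instance
  ∂EF = F − E.
The 5×6 boundary matrix has rank 4 and Smith normal form diag(1,1,1,1).

Now H_k = ker ∂_k / im ∂_{k+1}, so:

  H_0: rank C_0 − rank ∂_1 = 5 − 4 = 1, and the invariant factors of ∂_1 are all 1, so H_0 ≅ Z.
  H_1: rank ker ∂_1 − rank ∂_2 = (6 − 4) − 0 = 2, and there is no ∂_2, so H_1 ≅ Z^2.

H_0 ≅ Z,  H_1 ≅ Z^2.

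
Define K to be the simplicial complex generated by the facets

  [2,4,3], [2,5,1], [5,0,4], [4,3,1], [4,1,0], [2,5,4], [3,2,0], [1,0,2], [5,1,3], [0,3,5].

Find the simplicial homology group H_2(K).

H_2 = 0.

Order the vertices as 0 < 1 < 2 < 3 < 4 < 5. Listing each simplex with vertices in this order, K has dimension 2 with simplices:

  0-simplices (6): [0], [1], [2], [3], [4], [5]
  1-simplices (15): [0,1], [0,2], [0,3], [0,4], [0,5], [1,2], [1,3], [1,4], [1,5], [2,3], [2,4], [2,5], [3,4], [3,5], [4,5]
  2-simplices (10): [0,1,2], [0,1,4], [0,2,3], [0,3,5], [0,4,5], [1,2,5], [1,3,4], [1,3,5], [2,3,4], [2,4,5]

so the chain groups are C_0 ≅ Z^6, C_1 ≅ Z^15, C_2 ≅ Z^10.

The boundary map ∂_1: C_1 → C_0 maps an edge to its endpoints' difference, ∂[p,q] = q − p. For instance
  ∂[1,5] = [5] − [1].
This gives a 6×15 integer matrix of rank 5; reducing to Smith normal form yields diagonal entries (1,1,1,1,1).

The boundary map ∂_2: C_2 → C_1 maps a triangle to the signed sum of its edges. For instance
  ∂[0,1,2] = [1,2] − [0,2] + [0,1],
  ∂[0,3,5] = [3,5] − [0,5] + [0,3].
The resulting 15×10 matrix has rank 10, and its Smith normal form has invariant factors (1,1,1,1,1,1,1,1,1,2).

From H_k ≅ ker(∂_k) / im(∂_{k+1}) we obtain:

  H_2: rank ker ∂_2 − rank ∂_3 = (10 − 10) − 0 = 0, and there is no ∂_3, so H_2 = 0.

(K is a triangulation of the real projective plane RP^2.)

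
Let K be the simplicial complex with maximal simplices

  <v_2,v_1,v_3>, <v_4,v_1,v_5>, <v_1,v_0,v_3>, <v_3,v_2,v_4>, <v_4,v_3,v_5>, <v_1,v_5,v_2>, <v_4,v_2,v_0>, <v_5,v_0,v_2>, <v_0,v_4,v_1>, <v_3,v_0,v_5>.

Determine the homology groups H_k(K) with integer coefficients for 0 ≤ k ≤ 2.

H_0 ≅ Z,  H_1 ≅ Z_2,  H_2 = 0.

K has 6 vertices, 15 edges, 10 triangles.
rank ∂_0 = 0, rank ∂_1 = 5 ⇒ b_0 = 6 − 0 − 5 = 1; all invariant factors of ∂_1 are 1 so no torsion. So H_0 = Z.
rank ∂_1 = 5, rank ∂_2 = 10 ⇒ b_1 = 15 − 5 − 10 = 0; ∂_2 has invariant factor(s) [2] giving torsion. So H_1 = Z_2.
rank ∂_2 = 10, rank ∂_3 = 0 ⇒ b_2 = 10 − 10 − 0 = 0. So H_2 = 0.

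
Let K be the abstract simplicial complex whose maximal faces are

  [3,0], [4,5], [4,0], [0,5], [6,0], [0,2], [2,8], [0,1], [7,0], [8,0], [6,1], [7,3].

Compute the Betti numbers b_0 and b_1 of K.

b_0 = 1, b_1 = 4.

Take the total order 0 < 1 < 2 < 3 < 4 < 5 < 6 < 7 < 8 on the vertex set. Then K (dimension 1) consists of the simplices:

  0-simplices (9): [0], [1], [2], [3], [4], [5], [6], [7], [8]
  1-simplices (12): [0,1], [0,2], [0,3], [0,4], [0,5], [0,6], [0,7], [0,8], [1,6], [2,8], [3,7], [4,5]

giving chain groups C_0 ≅ Z^9, C_1 ≅ Z^12.

Boundary ∂_1: C_1 → C_0 sends each edge [p,q] (with p < q) to q − p. For instance
  ∂[0,8] = [8] − [0].
This gives a 9×12 integer matrix of rank 8; reducing to Smith normal form yields diagonal entries (1,1,1,1,1,1,1,1).

From H_k ≅ ker(∂_k) / im(∂_{k+1}) we obtain:

  H_0: rank C_0 − rank ∂_1 = 9 − 8 = 1, and the invariant factors of ∂_1 are all 1, so H_0 ≅ Z.
  H_1: rank ker ∂_1 − rank ∂_2 = (12 − 8) − 0 = 4, and there is no ∂_2, so H_1 ≅ Z^4.

As a check, the Euler characteristic is 9 − 12 = -3, which agrees with 1 − 4 = -3.
(K is a triangulation of a wedge of 4 circles.)

Hence the Betti numbers are b_0 = 1, b_1 = 4.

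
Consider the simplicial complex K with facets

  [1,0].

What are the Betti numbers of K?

Fix the vertex order 0 < 1 and write every simplex with vertices in increasing order. Then dim K = 1 and the simplices of K are:

  0-simplices (2): [0], [1]
  1-simplices (1): [0,1]

so the chain groups are C_0 ≅ Z^2, C_1 ≅ Z^1.

Boundary ∂_1: C_1 → C_0 is given by ∂[p,q] = [q] − [p].
As a 2×1 matrix over Z this has rank 1, with invariant factors (1).

Now H_k = ker ∂_k / im ∂_{k+1}, so:

  H_0: rank C_0 − rank ∂_1 = 2 − 1 = 1, and the invariant factors of ∂_1 are all 1, so H_0 = Z.
  H_1: rank ker ∂_1 − rank ∂_2 = (1 − 1) − 0 = 0, and there is no ∂_2, so H_1 = 0.

(K is a triangulation of the 1-simplex.)

Hence the Betti numbers are b_0 = 1, b_1 = 0.

b_0 = 1, b_1 = 0.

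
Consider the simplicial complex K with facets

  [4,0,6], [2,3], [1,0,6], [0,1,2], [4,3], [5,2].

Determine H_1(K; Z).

H_1 ≅ Z.

K has 7 vertices, 10 edges, 3 triangles.
rank ∂_1 = 6, rank ∂_2 = 3 ⇒ b_1 = 10 − 6 − 3 = 1; all invariant factors of ∂_2 are 1 so no torsion. So H_1 ≅ Z.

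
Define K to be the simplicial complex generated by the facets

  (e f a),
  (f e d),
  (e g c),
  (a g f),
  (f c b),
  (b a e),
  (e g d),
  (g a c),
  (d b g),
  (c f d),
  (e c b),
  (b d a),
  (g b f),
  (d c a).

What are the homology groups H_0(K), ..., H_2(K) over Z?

H_0 ≅ Z,  H_1 ≅ Z^2,  H_2 ≅ Z.

Order the vertices as a < b < c < d < e < f < g. Listing each simplex with vertices in this order, K has dimension 2 with simplices:

  0-simplices (7): a, b, c, d, e, f, g
  1-simplices (21): ab, ac, ad, ae, af, ag, bc, bd, be, bf, bg, cd, ce, cf, cg, de, df, dg, ef, eg, fg
  2-simplices (14): abd, abe, acd, acg, aef, afg, bce, bcf, bdg, bfg, cdf, ceg, def, deg

Hence C_0 ≅ Z^7, C_1 ≅ Z^21, C_2 ≅ Z^14.

The boundary map ∂_1: C_1 → C_0 sends each edge [p,q] (with p < q) to q − p. For instance
  ∂ad = d − a.
The 7×21 boundary matrix has rank 6 and Smith normal form diag(1,1,1,1,1,1).

∂_2: C_2 → C_1 maps a triangle to the signed sum of its edges. For instance
  ∂bce = ce − be + bc,
  ∂deg = eg − dg + de.
This gives a 21×14 integer matrix of rank 13; reducing to Smith normal form yields diagonal entries (1,1,1,1,1,1,1,1,1,1,1,1,1).

Reading off H_k = ker ∂_k / im ∂_{k+1}:

  H_0: rank C_0 − rank ∂_1 = 7 − 6 = 1, and the invariant factors of ∂_1 are all 1, so H_0 ≅ Z.
  H_1: rank ker ∂_1 − rank ∂_2 = (21 − 6) − 13 = 2, and the invariant factors of ∂_2 are all 1, so H_1 ≅ Z^2.
  H_2: rank ker ∂_2 − rank ∂_3 = (14 − 13) − 0 = 1, and there is no ∂_3, so H_2 ≅ Z.

As a check, the Euler characteristic is 7 − 21 + 14 = 0, which agrees with 1 − 2 + 1 = 0.
(K is a triangulation of the torus T^2.)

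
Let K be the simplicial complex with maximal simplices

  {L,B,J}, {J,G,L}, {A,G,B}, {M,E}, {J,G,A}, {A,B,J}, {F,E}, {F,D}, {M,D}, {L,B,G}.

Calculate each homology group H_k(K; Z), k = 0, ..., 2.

Fix the vertex order A < B < D < E < F < G < J < L < M and write every simplex with vertices in increasing order. Then dim K = 2 and the simplices of K are:

  0-simplices (9): A, B, D, E, F, G, J, L, M
  1-simplices (13): AB, AG, AJ, BG, BJ, BL, DF, DM, EF, EM, GJ, GL, JL
  2-simplices (6): ABG, ABJ, AGJ, BGL, BJL, GJL

Hence C_0 ≅ Z^9, C_1 ≅ Z^13, C_2 ≅ Z^6.

Boundary ∂_1: C_1 → C_0 sends each edge [p,q] (with p < q) to q − p.
The resulting 9×13 matrix has rank 7, and its Smith normal form has invariant factors (1,1,1,1,1,1,1).

The boundary map ∂_2: C_2 → C_1 sends each 2-simplex [p,q,r] to [q,r] − [p,r] + [p,q]. For instance
  ∂ABJ = BJ − AJ + AB,
  ∂AGJ = GJ − AJ + AG.
The 13×6 boundary matrix has rank 5 and Smith normal form diag(1,1,1,1,1).

Now H_k = ker ∂_k / im ∂_{k+1}, so:

  H_0: rank C_0 − rank ∂_1 = 9 − 7 = 2, and the invariant factors of ∂_1 are all 1, so H_0 = Z^2.
  H_1: rank ker ∂_1 − rank ∂_2 = (13 − 7) − 5 = 1, and the invariant factors of ∂_2 are all 1, so H_1 = Z.
  H_2: rank ker ∂_2 − rank ∂_3 = (6 − 5) − 0 = 1, and there is no ∂_3, so H_2 = Z.

As a check, the Euler characteristic is 9 − 13 + 6 = 2, which agrees with 2 − 1 + 1 = 2.

H_0 ≅ Z^2,  H_1 ≅ Z,  H_2 ≅ Z.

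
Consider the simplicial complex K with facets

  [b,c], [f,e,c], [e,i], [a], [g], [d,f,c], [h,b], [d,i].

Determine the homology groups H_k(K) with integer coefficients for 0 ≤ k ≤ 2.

Take the total order a < b < c < d < e < f < g < h < i on the vertex set. Then K (dimension 2) consists of the simplices:

  0-simplices (9): a, b, c, d, e, f, g, h, i
  1-simplices (9): bc, bh, cd, ce, cf, df, di, ef, ei
  2-simplices (2): cdf, cef

so the chain groups are C_0 ≅ Z^9, C_1 ≅ Z^9, C_2 ≅ Z^2.

The boundary map ∂_1: C_1 → C_0 is given by ∂[p,q] = [q] − [p]. For instance
  ∂bh = h − b.
The 9×9 boundary matrix has rank 6 and Smith normal form diag(1,1,1,1,1,1).

The boundary map ∂_2: C_2 → C_1 acts by ∂[p,q,r] = [q,r] − [p,r] + [p,q]. For instance
  ∂cef = ef − cf + ce,
  ∂cdf = df − cf + cd.
The resulting 9×2 matrix has rank 2, and its Smith normal form has invariant factors (1,1).

Reading off H_k = ker ∂_k / im ∂_{k+1}:

  H_0: rank C_0 − rank ∂_1 = 9 − 6 = 3, and the invariant factors of ∂_1 are all 1, so H_0 ≅ Z^3.
  H_1: rank ker ∂_1 − rank ∂_2 = (9 − 6) − 2 = 1, and the invariant factors of ∂_2 are all 1, so H_1 ≅ Z.
  H_2: rank ker ∂_2 − rank ∂_3 = (2 − 2) − 0 = 0, and there is no ∂_3, so H_2 ≅ 0.

H_0 ≅ Z^3,  H_1 ≅ Z,  H_2 = 0.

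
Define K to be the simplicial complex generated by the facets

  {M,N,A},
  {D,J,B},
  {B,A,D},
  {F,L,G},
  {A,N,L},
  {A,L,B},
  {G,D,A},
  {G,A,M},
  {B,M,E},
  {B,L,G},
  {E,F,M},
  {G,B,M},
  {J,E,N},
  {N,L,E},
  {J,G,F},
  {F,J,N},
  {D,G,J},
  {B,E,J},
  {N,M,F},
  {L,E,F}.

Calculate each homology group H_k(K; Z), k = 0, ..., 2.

K has 10 vertices, 30 edges, 20 triangles.
rank ∂_0 = 0, rank ∂_1 = 9 ⇒ b_0 = 10 − 0 − 9 = 1; all invariant factors of ∂_1 are 1 so no torsion. So H_0 ≅ Z.
rank ∂_1 = 9, rank ∂_2 = 20 ⇒ b_1 = 30 − 9 − 20 = 1; ∂_2 has invariant factor(s) [2] giving torsion. So H_1 ≅ Z ⊕ Z/2.
rank ∂_2 = 20, rank ∂_3 = 0 ⇒ b_2 = 20 − 20 − 0 = 0. So H_2 ≅ 0.

H_0 = Z,  H_1 = Z ⊕ Z/2,  H_2 = 0.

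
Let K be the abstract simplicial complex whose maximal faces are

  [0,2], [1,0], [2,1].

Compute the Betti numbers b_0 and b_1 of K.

Order the vertices as 0 < 1 < 2. Listing each simplex with vertices in this order, K has dimension 1 with simplices:

  0-simplices (3): [0], [1], [2]
  1-simplices (3): [0,1], [0,2], [1,2]

Hence C_0 ≅ Z^3, C_1 ≅ Z^3.

Boundary ∂_1: C_1 → C_0 sends each edge [p,q] (with p < q) to q − p. For instance
  ∂[1,2] = [2] − [1].
As a 3×3 matrix over Z this has rank 2, with invariant factors (1,1).

Now H_k = ker ∂_k / im ∂_{k+1}, so:

  H_0: rank C_0 − rank ∂_1 = 3 − 2 = 1, and the invariant factors of ∂_1 are all 1, so H_0 = Z.
  H_1: rank ker ∂_1 − rank ∂_2 = (3 − 2) − 0 = 1, and there is no ∂_2, so H_1 = Z.

Hence the Betti numbers are b_0 = 1, b_1 = 1.

b_0 = 1, b_1 = 1.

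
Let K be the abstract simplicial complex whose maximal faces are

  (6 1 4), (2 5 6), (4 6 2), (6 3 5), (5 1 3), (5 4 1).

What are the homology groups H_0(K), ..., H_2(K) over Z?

Fix the vertex order 1 < 2 < 3 < 4 < 5 < 6 and write every simplex with vertices in increasing order. Then dim K = 2 and the simplices of K are:

  0-simplices (6): [1], [2], [3], [4], [5], [6]
  1-simplices (12): [1,3], [1,4], [1,5], [1,6], [2,4], [2,5], [2,6], [3,5], [3,6], [4,5], [4,6], [5,6]
  2-simplices (6): [1,3,5], [1,4,5], [1,4,6], [2,4,6], [2,5,6], [3,5,6]

Hence C_0 ≅ Z^6, C_1 ≅ Z^12, C_2 ≅ Z^6.

Boundary ∂_1: C_1 → C_0 maps an edge to its endpoints' difference, ∂[p,q] = q − p. For instance
  ∂[4,5] = [5] − [4].
The 6×12 boundary matrix has rank 5 and Smith normal form diag(1,1,1,1,1).

The boundary map ∂_2: C_2 → C_1 sends each 2-simplex [p,q,r] to [q,r] − [p,r] + [p,q]. For instance
  ∂[2,5,6] = [5,6] − [2,6] + [2,5],
  ∂[1,4,6] = [4,6] − [1,6] + [1,4].
This gives a 12×6 integer matrix of rank 6; reducing to Smith normal form yields diagonal entries (1,1,1,1,1,1).

Computing H_k = (kernel of ∂_k) / (image of ∂_{k+1}):

  H_0: rank C_0 − rank ∂_1 = 6 − 5 = 1, and the invariant factors of ∂_1 are all 1, so H_0 ≅ Z.
  H_1: rank ker ∂_1 − rank ∂_2 = (12 − 5) − 6 = 1, and the invariant factors of ∂_2 are all 1, so H_1 ≅ Z.
  H_2: rank ker ∂_2 − rank ∂_3 = (6 − 6) − 0 = 0, and there is no ∂_3, so H_2 ≅ 0.

H_0 ≅ Z,  H_1 ≅ Z,  H_2 = 0.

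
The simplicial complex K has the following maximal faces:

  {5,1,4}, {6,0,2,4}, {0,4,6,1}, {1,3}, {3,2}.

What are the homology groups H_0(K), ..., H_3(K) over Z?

Order the vertices as 0 < 1 < 2 < 3 < 4 < 5 < 6. Listing each simplex with vertices in this order, K has dimension 3 with simplices:

  0-simplices (7): [0], [1], [2], [3], [4], [5], [6]
  1-simplices (13): [0,1], [0,2], [0,4], [0,6], [1,3], [1,4], [1,5], [1,6], [2,3], [2,4], [2,6], [4,5], [4,6]
  2-simplices (8): [0,1,4], [0,1,6], [0,2,4], [0,2,6], [0,4,6], [1,4,5], [1,4,6], [2,4,6]
  3-simplices (2): [0,1,4,6], [0,2,4,6]

Hence C_0 ≅ Z^7, C_1 ≅ Z^13, C_2 ≅ Z^8, C_3 ≅ Z^2.

The boundary map ∂_1: C_1 → C_0 is given by ∂[p,q] = [q] − [p].
The 7×13 boundary matrix has rank 6 and Smith normal form diag(1,1,1,1,1,1).

Boundary ∂_2: C_2 → C_1 sends each 2-simplex [p,q,r] to [q,r] − [p,r] + [p,q]. For instance
  ∂[1,4,6] = [4,6] − [1,6] + [1,4],
  ∂[0,2,4] = [2,4] − [0,4] + [0,2].
The 13×8 boundary matrix has rank 6 and Smith normal form diag(1,1,1,1,1,1).

The boundary map ∂_3: C_3 → C_2 sends each 3-simplex σ to the alternating sum Σ_i (−1)^i (σ with its i-th vertex removed). For instance
  ∂[0,1,4,6] = [1,4,6] − [0,4,6] + [0,1,6] − [0,1,4],
  ∂[0,2,4,6] = [2,4,6] − [0,4,6] + [0,2,6] − [0,2,4].
The 8×2 boundary matrix has rank 2 and Smith normal form diag(1,1).

From H_k ≅ ker(∂_k) / im(∂_{k+1}) we obtain:

  H_0: rank C_0 − rank ∂_1 = 7 − 6 = 1, and the invariant factors of ∂_1 are all 1, so H_0 = Z.
  H_1: rank ker ∂_1 − rank ∂_2 = (13 − 6) − 6 = 1, and the invariant factors of ∂_2 are all 1, so H_1 = Z.
  H_2: rank ker ∂_2 − rank ∂_3 = (8 − 6) − 2 = 0, and the invariant factors of ∂_3 are all 1, so H_2 = 0.
  H_3: rank ker ∂_3 − rank ∂_4 = (2 − 2) − 0 = 0, and there is no ∂_4, so H_3 = 0.

H_0 ≅ Z,  H_1 ≅ Z,  H_2 = 0,  H_3 = 0.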